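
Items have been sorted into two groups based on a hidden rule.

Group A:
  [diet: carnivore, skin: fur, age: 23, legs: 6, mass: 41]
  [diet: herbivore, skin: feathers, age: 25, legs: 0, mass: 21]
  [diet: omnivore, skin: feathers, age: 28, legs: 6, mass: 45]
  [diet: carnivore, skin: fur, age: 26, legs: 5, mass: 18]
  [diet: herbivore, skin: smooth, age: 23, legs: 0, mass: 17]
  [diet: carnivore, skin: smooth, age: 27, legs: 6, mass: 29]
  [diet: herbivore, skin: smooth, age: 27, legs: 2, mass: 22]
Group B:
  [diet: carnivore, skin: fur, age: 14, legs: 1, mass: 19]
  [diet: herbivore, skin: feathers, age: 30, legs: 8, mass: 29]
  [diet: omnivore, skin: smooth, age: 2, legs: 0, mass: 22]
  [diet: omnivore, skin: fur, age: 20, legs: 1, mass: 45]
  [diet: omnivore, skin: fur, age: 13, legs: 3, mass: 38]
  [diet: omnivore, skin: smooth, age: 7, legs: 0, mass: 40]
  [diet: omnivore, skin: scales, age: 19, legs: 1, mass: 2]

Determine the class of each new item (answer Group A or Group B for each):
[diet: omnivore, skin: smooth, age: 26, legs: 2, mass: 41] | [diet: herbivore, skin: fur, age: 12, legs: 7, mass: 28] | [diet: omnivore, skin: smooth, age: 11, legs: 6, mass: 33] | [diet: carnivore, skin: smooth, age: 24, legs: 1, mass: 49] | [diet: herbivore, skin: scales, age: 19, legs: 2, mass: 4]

One predicate separates the groups cleanly: age ≥ 23 AND age ≤ 28.
[diet: omnivore, skin: smooth, age: 26, legs: 2, mass: 41]: age = 26 — matches, so Group A.
[diet: herbivore, skin: fur, age: 12, legs: 7, mass: 28]: age = 12 — fails this test, so Group B.
[diet: omnivore, skin: smooth, age: 11, legs: 6, mass: 33]: age = 11 — fails this test, so Group B.
[diet: carnivore, skin: smooth, age: 24, legs: 1, mass: 49]: age = 24 — matches, so Group A.
[diet: herbivore, skin: scales, age: 19, legs: 2, mass: 4]: age = 19 — fails this test, so Group B.

Group A, Group B, Group B, Group A, Group B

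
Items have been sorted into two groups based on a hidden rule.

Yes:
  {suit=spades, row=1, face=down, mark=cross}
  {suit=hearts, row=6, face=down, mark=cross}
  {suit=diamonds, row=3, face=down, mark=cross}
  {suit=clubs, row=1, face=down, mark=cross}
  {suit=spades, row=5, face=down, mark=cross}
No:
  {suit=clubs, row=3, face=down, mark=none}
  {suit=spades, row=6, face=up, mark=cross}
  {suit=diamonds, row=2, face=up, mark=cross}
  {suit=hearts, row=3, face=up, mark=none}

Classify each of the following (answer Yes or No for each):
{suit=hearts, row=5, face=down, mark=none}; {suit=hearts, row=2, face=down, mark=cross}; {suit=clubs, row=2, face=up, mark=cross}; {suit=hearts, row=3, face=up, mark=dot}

No, Yes, No, No

The distinguishing property — mark is cross AND face is down — holds for all the 'Yes' cases and none of the 'No' cases.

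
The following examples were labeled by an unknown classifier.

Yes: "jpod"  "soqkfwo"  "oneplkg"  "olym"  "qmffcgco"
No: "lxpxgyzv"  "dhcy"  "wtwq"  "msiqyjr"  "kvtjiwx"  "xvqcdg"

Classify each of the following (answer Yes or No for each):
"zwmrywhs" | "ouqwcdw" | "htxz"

The common property of the 'Yes' items is: contains 'o'. No 'No' item has it.
"zwmrywhs" — no 'o', hence No. "ouqwcdw" — has 'o', hence Yes. "htxz" — no 'o', hence No.

No, Yes, No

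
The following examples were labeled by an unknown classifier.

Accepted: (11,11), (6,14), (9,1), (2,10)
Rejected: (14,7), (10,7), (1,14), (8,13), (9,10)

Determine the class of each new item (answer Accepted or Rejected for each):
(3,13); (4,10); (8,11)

The common property of the 'Accepted' items is: sum is even. No 'Rejected' item has it.
(3,13): 3+13 = 16, has this property → Accepted. (4,10): 4+10 = 14, has this property → Accepted. (8,11): 8+11 = 19, does not pass → Rejected.

Accepted, Accepted, Rejected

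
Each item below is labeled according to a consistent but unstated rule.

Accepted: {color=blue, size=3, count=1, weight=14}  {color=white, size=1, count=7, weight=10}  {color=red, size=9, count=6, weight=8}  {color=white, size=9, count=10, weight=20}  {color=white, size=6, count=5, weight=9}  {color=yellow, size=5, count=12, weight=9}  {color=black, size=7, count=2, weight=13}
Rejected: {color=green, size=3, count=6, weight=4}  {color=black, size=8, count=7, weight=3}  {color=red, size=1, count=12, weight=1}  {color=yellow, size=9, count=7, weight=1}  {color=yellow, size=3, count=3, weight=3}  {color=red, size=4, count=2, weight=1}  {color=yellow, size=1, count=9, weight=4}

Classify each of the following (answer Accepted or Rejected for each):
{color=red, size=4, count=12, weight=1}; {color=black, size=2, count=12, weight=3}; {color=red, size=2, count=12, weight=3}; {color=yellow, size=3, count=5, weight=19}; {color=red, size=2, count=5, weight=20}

The distinguishing property — weight ≥ 8 — holds for all the 'Accepted' cases and none of the 'Rejected' cases.
{color=red, size=4, count=12, weight=1} → weight = 1 → Rejected.
{color=black, size=2, count=12, weight=3} → weight = 3 → Rejected.
{color=red, size=2, count=12, weight=3} → weight = 3 → Rejected.
{color=yellow, size=3, count=5, weight=19} → weight = 19 → Accepted.
{color=red, size=2, count=5, weight=20} → weight = 20 → Accepted.

Rejected, Rejected, Rejected, Accepted, Accepted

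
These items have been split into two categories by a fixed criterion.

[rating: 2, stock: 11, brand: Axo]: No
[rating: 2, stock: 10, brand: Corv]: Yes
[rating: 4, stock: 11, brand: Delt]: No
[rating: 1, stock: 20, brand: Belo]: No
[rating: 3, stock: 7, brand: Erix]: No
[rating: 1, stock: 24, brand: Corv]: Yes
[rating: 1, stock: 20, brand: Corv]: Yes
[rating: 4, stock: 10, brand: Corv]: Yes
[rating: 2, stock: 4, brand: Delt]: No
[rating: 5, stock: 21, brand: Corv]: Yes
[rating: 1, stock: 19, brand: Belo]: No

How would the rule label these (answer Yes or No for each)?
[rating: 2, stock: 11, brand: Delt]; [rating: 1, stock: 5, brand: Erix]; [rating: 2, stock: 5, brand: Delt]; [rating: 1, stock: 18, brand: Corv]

No, No, No, Yes

Rule: brand is Corv. This holds for each 'Yes' example and fails for each 'No' one.
[rating: 2, stock: 11, brand: Delt] — brand is Delt, hence No.
[rating: 1, stock: 5, brand: Erix] — brand is Erix, hence No.
[rating: 2, stock: 5, brand: Delt] — brand is Delt, hence No.
[rating: 1, stock: 18, brand: Corv] — brand is Corv, hence Yes.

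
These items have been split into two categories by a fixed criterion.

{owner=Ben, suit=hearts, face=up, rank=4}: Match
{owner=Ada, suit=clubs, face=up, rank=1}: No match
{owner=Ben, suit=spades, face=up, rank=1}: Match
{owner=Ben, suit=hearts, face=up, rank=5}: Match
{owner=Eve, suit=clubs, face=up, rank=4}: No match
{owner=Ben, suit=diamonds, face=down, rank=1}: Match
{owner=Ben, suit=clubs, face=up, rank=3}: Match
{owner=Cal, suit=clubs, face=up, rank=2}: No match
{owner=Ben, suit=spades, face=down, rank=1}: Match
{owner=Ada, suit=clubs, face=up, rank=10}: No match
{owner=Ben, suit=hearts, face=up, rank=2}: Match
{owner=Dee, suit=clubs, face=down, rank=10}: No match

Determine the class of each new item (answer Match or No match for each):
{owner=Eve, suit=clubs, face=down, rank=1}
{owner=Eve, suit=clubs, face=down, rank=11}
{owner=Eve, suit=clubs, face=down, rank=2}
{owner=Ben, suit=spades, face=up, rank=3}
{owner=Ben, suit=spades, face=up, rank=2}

No match, No match, No match, Match, Match

The pattern is that an item is 'Match' exactly when: owner is Ben.
{owner=Eve, suit=clubs, face=down, rank=1}: owner is Eve — doesn't qualify, so No match. {owner=Eve, suit=clubs, face=down, rank=11}: owner is Eve — doesn't qualify, so No match. {owner=Eve, suit=clubs, face=down, rank=2}: owner is Eve — doesn't qualify, so No match. {owner=Ben, suit=spades, face=up, rank=3}: owner is Ben — matches, so Match. {owner=Ben, suit=spades, face=up, rank=2}: owner is Ben — matches, so Match.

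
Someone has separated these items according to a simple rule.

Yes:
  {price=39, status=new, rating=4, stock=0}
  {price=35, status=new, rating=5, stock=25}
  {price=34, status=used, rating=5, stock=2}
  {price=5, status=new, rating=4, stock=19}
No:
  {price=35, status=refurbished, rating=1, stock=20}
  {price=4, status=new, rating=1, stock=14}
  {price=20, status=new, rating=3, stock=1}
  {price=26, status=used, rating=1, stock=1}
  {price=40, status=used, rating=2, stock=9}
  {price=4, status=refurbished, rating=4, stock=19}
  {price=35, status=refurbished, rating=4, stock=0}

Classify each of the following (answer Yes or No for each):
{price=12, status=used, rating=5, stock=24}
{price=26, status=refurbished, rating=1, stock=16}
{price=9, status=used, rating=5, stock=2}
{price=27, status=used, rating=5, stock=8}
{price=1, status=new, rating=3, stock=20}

Rule: status is not refurbished AND rating ≥ 4. This holds for each 'Yes' example and fails for each 'No' one.
{price=12, status=used, rating=5, stock=24} → status is used, rating = 5 → Yes.
{price=26, status=refurbished, rating=1, stock=16} → status is refurbished, rating = 1 → No.
{price=9, status=used, rating=5, stock=2} → status is used, rating = 5 → Yes.
{price=27, status=used, rating=5, stock=8} → status is used, rating = 5 → Yes.
{price=1, status=new, rating=3, stock=20} → status is new, rating = 3 → No.

Yes, No, Yes, Yes, No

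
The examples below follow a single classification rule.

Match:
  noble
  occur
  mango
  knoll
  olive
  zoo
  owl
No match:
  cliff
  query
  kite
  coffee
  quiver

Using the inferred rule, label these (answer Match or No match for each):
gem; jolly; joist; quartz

No match, Match, Match, No match

The classifier is using: odd length AND contains 'o'.
gem — length 3, no 'o', hence No match.
jolly — length 5, has 'o', hence Match.
joist — length 5, has 'o', hence Match.
quartz — length 6, no 'o', hence No match.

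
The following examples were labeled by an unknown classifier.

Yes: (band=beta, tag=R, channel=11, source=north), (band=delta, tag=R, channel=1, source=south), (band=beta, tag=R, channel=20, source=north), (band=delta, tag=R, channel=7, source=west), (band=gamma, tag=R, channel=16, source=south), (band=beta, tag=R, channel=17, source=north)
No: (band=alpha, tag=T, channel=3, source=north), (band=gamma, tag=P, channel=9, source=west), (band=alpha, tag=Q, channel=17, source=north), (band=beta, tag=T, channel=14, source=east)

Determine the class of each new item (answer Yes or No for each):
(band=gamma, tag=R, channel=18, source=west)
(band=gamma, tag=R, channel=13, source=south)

Yes, Yes

One predicate separates the groups cleanly: tag is R.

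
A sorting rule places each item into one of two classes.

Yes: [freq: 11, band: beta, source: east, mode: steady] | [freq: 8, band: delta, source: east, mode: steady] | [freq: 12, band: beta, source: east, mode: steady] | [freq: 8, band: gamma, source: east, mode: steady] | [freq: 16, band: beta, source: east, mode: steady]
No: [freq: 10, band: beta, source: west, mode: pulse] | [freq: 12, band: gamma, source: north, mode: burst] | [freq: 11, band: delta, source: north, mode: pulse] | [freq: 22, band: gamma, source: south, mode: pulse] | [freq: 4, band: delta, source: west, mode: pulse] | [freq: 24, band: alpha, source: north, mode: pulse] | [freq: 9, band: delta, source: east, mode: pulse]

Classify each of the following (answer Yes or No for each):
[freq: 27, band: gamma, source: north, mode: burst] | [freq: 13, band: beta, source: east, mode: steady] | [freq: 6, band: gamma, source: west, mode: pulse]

Every 'Yes' example satisfies: mode is steady. None of the 'No' examples do.
[freq: 27, band: gamma, source: north, mode: burst] — mode is burst, hence No. [freq: 13, band: beta, source: east, mode: steady] — mode is steady, hence Yes. [freq: 6, band: gamma, source: west, mode: pulse] — mode is pulse, hence No.

No, Yes, No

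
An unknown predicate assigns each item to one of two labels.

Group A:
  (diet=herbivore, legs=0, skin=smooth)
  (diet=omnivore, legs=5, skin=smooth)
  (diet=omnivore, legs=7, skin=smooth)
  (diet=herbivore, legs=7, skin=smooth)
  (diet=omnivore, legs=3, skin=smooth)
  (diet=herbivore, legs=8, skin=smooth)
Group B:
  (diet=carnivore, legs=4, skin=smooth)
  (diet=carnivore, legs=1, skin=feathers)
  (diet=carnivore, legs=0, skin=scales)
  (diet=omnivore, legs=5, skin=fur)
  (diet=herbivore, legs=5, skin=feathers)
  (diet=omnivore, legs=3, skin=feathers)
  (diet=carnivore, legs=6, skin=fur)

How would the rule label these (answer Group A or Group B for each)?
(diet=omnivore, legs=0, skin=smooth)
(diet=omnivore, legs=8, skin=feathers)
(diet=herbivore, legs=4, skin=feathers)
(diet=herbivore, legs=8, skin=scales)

The pattern is that an item is 'Group A' exactly when: skin is smooth AND legs ≠ 4.
Group A: (diet=omnivore, legs=0, skin=smooth), since skin is smooth, legs = 0.
Group B: (diet=omnivore, legs=8, skin=feathers), since skin is feathers, legs = 8.
Group B: (diet=herbivore, legs=4, skin=feathers), since skin is feathers, legs = 4.
Group B: (diet=herbivore, legs=8, skin=scales), since skin is scales, legs = 8.

Group A, Group B, Group B, Group B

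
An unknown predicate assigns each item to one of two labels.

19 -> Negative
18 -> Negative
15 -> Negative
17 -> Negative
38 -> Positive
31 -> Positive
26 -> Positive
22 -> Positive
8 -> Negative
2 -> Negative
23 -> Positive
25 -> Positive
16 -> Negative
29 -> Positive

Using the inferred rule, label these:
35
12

Positive, Negative

One predicate separates the groups cleanly: at least 22.
35: 35 ≥ 22, fits → Positive. 12: 12 < 22, does not satisfy this → Negative.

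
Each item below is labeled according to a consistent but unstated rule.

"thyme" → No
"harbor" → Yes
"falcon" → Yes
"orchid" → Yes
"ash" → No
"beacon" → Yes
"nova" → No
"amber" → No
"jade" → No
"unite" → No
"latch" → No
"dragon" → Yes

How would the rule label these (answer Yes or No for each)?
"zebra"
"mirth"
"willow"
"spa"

The distinguishing property — length 6 — holds for all the 'Yes' cases and none of the 'No' cases.
"zebra" — length 5, hence No. "mirth" — length 5, hence No. "willow" — length 6, hence Yes. "spa" — length 3, hence No.

No, No, Yes, No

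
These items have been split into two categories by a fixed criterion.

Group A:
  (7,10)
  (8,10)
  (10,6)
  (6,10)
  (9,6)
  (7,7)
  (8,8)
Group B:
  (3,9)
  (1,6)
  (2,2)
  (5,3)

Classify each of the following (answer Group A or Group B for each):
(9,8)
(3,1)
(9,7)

One predicate separates the groups cleanly: sum ≥ 14.
(9,8): Group A (9+8 = 17).
(3,1): Group B (3+1 = 4).
(9,7): Group A (9+7 = 16).

Group A, Group B, Group A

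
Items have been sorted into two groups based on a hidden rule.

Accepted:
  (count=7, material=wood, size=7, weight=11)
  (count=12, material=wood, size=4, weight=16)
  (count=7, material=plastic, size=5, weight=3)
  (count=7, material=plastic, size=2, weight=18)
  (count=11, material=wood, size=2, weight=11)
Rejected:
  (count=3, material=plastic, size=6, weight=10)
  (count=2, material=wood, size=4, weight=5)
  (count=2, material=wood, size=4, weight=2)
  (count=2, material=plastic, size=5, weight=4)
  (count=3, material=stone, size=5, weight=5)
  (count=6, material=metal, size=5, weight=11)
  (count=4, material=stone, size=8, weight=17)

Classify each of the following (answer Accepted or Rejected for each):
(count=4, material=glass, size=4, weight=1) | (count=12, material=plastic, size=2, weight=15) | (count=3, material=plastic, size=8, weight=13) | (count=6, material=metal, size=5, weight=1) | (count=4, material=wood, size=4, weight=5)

Rejected, Accepted, Rejected, Rejected, Rejected

A rule that fits every label: count ≥ 7 — true of each 'Accepted' example, false of each 'Rejected' one.
(count=4, material=glass, size=4, weight=1): Rejected (count = 4).
(count=12, material=plastic, size=2, weight=15): Accepted (count = 12).
(count=3, material=plastic, size=8, weight=13): Rejected (count = 3).
(count=6, material=metal, size=5, weight=1): Rejected (count = 6).
(count=4, material=wood, size=4, weight=5): Rejected (count = 4).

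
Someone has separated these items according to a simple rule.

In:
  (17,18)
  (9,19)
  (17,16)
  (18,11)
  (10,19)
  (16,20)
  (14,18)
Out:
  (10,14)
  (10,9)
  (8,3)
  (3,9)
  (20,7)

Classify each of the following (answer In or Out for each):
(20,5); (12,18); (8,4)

Out, In, Out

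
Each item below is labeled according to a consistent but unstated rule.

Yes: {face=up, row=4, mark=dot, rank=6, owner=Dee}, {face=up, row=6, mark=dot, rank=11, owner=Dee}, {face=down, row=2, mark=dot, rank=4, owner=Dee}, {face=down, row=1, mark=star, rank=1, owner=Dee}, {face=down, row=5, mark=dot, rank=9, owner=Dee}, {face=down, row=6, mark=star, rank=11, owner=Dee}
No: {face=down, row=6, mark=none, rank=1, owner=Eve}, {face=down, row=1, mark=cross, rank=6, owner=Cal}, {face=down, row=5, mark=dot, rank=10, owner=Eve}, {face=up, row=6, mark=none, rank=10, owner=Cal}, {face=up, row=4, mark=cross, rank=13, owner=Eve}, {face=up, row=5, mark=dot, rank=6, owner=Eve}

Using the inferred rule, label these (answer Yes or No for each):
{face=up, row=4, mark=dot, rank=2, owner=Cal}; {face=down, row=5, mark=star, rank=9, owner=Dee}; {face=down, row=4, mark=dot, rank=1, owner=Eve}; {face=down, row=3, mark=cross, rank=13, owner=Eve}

The common property of the 'Yes' items is: owner is Dee. No 'No' item has it.
{face=up, row=4, mark=dot, rank=2, owner=Cal}: owner is Cal — doesn't match, so No.
{face=down, row=5, mark=star, rank=9, owner=Dee}: owner is Dee — has this property, so Yes.
{face=down, row=4, mark=dot, rank=1, owner=Eve}: owner is Eve — doesn't match, so No.
{face=down, row=3, mark=cross, rank=13, owner=Eve}: owner is Eve — doesn't match, so No.

No, Yes, No, No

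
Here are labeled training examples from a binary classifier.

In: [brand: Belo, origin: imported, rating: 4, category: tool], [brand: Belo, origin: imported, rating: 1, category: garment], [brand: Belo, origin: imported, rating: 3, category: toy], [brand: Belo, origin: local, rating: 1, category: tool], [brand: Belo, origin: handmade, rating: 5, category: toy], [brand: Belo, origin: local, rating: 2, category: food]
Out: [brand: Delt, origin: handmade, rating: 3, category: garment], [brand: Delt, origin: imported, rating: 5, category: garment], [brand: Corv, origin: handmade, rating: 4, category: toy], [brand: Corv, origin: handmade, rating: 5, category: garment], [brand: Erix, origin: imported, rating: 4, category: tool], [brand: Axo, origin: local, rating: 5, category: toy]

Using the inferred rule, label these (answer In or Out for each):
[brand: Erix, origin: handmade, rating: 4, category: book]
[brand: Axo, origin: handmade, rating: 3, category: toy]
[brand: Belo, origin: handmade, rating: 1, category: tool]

All 'In' examples share one property — brand is Belo — and every 'Out' example lacks it.
Out: [brand: Erix, origin: handmade, rating: 4, category: book], since brand is Erix. Out: [brand: Axo, origin: handmade, rating: 3, category: toy], since brand is Axo. In: [brand: Belo, origin: handmade, rating: 1, category: tool], since brand is Belo.

Out, Out, In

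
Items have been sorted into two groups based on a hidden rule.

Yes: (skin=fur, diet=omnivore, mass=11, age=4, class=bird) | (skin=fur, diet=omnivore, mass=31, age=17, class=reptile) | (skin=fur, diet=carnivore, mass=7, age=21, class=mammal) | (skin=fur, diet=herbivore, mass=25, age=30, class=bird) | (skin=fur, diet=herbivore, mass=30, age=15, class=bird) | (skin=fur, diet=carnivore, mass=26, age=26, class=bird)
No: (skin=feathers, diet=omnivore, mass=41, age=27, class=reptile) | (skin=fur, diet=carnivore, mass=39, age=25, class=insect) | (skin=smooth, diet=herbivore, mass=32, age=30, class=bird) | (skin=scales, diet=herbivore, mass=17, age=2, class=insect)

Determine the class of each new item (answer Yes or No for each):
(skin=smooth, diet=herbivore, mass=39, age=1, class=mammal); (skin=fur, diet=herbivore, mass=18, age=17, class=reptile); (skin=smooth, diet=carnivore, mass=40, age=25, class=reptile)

No, Yes, No

Rule: skin is fur AND mass ≤ 31. This holds for each 'Yes' example and fails for each 'No' one.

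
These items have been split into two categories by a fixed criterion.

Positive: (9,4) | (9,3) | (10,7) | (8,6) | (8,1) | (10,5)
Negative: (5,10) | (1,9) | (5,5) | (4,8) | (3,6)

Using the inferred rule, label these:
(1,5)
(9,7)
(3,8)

Negative, Positive, Negative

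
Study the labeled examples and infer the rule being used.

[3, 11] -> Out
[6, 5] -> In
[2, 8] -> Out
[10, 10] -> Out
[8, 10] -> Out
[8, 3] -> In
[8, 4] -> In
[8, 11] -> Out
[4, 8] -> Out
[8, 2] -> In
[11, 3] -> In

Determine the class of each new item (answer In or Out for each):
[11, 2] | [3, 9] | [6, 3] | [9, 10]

All 'In' examples share one property — first > second — and every 'Out' example lacks it.
[11, 2] — 11 > 2, hence In. [3, 9] — 3 < 9, hence Out. [6, 3] — 6 > 3, hence In. [9, 10] — 9 < 10, hence Out.

In, Out, In, Out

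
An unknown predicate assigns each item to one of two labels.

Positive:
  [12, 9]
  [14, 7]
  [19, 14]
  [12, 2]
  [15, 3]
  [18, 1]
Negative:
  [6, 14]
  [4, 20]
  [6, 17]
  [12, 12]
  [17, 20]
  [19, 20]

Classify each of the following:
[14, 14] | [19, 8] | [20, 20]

Negative, Positive, Negative

'Positive' ⟺ first > second.
[14, 14]: Negative (14 = 14).
[19, 8]: Positive (19 > 8).
[20, 20]: Negative (20 = 20).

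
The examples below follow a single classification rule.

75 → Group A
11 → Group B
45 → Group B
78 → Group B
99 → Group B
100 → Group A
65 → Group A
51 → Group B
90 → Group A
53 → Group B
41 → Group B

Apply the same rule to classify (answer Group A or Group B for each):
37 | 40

The common property of the 'Group A' items is: multiple of 5 AND at least 51. No 'Group B' item has it.
37 → 37 = 5·7 + 2, 37 < 51 → Group B.
40 → 40 = 5·8, 40 < 51 → Group B.

Group B, Group B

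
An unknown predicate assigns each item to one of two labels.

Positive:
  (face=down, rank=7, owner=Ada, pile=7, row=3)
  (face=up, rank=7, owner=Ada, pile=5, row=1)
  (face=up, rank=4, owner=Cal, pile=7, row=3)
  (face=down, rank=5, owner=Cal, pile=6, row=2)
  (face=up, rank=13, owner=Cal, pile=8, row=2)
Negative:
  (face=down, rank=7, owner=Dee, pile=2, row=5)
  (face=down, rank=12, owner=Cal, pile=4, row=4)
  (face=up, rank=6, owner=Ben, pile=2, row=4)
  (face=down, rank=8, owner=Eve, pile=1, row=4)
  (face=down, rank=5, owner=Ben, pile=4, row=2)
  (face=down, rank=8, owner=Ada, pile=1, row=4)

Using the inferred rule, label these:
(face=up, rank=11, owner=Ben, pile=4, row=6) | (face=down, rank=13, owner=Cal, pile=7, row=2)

The classifier is using: pile ≥ 5.

Negative, Positive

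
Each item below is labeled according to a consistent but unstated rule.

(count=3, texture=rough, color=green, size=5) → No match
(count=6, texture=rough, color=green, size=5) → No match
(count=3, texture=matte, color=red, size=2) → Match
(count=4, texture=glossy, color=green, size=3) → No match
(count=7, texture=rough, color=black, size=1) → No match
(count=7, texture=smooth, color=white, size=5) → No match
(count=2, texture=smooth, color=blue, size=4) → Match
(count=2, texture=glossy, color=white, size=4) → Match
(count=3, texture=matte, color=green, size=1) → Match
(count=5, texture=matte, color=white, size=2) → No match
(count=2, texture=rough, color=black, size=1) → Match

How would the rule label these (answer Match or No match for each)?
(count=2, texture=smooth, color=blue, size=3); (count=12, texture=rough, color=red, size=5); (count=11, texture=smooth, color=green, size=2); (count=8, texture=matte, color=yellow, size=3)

A rule that fits every label: count ≤ 3 AND size ≤ 4 — true of each 'Match' example, false of each 'No match' one.
(count=2, texture=smooth, color=blue, size=3): count = 2, size = 3, has this property → Match. (count=12, texture=rough, color=red, size=5): count = 12, size = 5, fails the rule → No match. (count=11, texture=smooth, color=green, size=2): count = 11, size = 2, fails the rule → No match. (count=8, texture=matte, color=yellow, size=3): count = 8, size = 3, fails the rule → No match.

Match, No match, No match, No match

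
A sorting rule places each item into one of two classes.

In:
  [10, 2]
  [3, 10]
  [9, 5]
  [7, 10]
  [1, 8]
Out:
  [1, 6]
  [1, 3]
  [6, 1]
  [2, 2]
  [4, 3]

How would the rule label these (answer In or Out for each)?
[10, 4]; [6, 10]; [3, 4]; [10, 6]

In, In, Out, In

The common property of the 'In' items is: sum ≥ 9. No 'Out' item has it.
[10, 4]: 10+4 = 14, meets the rule → In.
[6, 10]: 6+10 = 16, meets the rule → In.
[3, 4]: 3+4 = 7, fails this test → Out.
[10, 6]: 10+6 = 16, meets the rule → In.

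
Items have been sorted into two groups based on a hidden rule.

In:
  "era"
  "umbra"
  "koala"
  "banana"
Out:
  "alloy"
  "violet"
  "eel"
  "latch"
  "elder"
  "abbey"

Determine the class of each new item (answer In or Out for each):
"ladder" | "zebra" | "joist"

'In' ⟺ ends with 'a'.

Out, In, Out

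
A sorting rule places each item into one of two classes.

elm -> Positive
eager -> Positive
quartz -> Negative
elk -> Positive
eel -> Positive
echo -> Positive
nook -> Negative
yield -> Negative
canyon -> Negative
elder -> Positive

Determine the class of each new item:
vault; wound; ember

Negative, Negative, Positive

The pattern is that an item is 'Positive' exactly when: starts with 'e'.
Negative: vault, since starts with 'v'. Negative: wound, since starts with 'w'. Positive: ember, since starts with 'e'.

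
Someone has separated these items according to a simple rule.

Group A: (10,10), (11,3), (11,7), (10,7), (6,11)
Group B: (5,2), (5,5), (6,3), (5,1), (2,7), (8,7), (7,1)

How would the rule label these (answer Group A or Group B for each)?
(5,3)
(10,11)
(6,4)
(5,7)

Group B, Group A, Group B, Group B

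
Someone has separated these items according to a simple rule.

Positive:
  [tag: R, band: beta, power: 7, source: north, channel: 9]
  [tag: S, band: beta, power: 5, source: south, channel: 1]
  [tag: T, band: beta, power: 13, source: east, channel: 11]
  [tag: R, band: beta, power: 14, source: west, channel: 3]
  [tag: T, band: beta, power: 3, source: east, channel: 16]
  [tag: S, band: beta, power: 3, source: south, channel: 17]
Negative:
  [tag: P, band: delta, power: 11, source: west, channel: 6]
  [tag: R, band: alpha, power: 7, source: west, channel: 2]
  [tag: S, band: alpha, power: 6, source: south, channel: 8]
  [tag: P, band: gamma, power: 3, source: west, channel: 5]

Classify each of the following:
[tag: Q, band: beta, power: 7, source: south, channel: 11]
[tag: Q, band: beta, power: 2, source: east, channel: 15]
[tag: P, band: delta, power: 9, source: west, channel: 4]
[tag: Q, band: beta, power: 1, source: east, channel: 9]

Positive, Positive, Negative, Positive

The classifier is using: band is beta.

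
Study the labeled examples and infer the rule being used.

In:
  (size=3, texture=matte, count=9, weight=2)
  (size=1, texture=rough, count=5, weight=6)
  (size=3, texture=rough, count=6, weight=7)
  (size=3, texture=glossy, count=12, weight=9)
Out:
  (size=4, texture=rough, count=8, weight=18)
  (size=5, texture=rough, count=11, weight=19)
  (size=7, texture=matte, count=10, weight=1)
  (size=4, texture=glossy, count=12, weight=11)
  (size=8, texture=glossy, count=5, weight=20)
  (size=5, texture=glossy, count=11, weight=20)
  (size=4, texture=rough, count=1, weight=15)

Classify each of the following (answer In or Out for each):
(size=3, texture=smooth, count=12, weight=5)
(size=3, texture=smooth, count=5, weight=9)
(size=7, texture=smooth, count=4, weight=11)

Rule: size ≤ 3. This holds for each 'In' example and fails for each 'Out' one.
(size=3, texture=smooth, count=12, weight=5): size = 3, fits → In.
(size=3, texture=smooth, count=5, weight=9): size = 3, fits → In.
(size=7, texture=smooth, count=4, weight=11): size = 7, doesn't match → Out.

In, In, Out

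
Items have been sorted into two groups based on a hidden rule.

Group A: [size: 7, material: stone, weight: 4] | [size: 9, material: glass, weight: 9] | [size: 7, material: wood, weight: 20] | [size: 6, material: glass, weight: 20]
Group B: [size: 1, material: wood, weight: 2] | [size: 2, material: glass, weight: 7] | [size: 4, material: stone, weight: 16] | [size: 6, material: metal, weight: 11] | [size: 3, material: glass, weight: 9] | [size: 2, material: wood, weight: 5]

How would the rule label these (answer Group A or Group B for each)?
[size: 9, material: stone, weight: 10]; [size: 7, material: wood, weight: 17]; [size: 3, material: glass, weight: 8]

Group A, Group A, Group B

The classifier is using: weight = 20 OR size ≥ 7.
[size: 9, material: stone, weight: 10]: weight = 10, size = 9, matches → Group A. [size: 7, material: wood, weight: 17]: weight = 17, size = 7, matches → Group A. [size: 3, material: glass, weight: 8]: weight = 8, size = 3, doesn't match → Group B.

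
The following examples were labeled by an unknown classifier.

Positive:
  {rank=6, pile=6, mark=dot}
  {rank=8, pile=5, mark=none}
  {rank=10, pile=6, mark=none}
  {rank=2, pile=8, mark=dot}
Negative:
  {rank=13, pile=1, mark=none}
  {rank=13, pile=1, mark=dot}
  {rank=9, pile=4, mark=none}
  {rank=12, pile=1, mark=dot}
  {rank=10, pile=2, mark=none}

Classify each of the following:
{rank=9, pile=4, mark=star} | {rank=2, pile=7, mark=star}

Negative, Positive

The distinguishing property — pile ≥ 5 — holds for all the 'Positive' cases and none of the 'Negative' cases.
{rank=9, pile=4, mark=star}: pile = 4 — does not pass, so Negative. {rank=2, pile=7, mark=star}: pile = 7 — matches, so Positive.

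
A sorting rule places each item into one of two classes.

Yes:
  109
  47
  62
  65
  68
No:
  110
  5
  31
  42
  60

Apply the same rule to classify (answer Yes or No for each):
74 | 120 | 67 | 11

The pattern is that an item is 'Yes' exactly when: digit sum ≥ 7.
74 → digit sum 7+4 = 11 → Yes. 120 → digit sum 1+2+0 = 3 → No. 67 → digit sum 6+7 = 13 → Yes. 11 → digit sum 1+1 = 2 → No.

Yes, No, Yes, No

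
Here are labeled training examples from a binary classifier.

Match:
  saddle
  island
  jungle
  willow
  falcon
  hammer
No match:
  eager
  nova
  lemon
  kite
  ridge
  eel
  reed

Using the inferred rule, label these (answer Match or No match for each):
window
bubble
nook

Match, Match, No match

One predicate separates the groups cleanly: length 6.
window — length 6, hence Match.
bubble — length 6, hence Match.
nook — length 4, hence No match.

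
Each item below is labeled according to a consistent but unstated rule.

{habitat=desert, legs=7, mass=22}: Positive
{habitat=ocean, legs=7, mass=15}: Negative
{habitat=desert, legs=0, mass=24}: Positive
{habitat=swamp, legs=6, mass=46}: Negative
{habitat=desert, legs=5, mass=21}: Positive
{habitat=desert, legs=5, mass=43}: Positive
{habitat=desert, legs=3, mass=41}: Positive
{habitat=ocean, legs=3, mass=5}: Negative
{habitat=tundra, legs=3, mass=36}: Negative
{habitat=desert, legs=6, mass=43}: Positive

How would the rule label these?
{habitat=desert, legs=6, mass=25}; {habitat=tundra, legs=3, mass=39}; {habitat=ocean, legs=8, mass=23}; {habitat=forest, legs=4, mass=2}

Positive, Negative, Negative, Negative

The classifier is using: habitat is desert.
{habitat=desert, legs=6, mass=25}: Positive (habitat is desert).
{habitat=tundra, legs=3, mass=39}: Negative (habitat is tundra).
{habitat=ocean, legs=8, mass=23}: Negative (habitat is ocean).
{habitat=forest, legs=4, mass=2}: Negative (habitat is forest).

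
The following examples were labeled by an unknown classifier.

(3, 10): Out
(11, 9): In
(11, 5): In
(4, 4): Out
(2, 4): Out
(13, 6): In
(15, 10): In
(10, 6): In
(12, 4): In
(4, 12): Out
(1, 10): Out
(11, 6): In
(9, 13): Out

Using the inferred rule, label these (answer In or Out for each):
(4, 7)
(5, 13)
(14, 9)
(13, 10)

Out, Out, In, In

'In' ⟺ first > second.
(4, 7): Out (4 < 7). (5, 13): Out (5 < 13). (14, 9): In (14 > 9). (13, 10): In (13 > 10).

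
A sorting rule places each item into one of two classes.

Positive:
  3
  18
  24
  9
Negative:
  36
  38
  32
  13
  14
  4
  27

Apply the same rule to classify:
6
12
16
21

Positive, Positive, Negative, Positive

One predicate separates the groups cleanly: multiple of 3 AND at most 24.
6 — 6 = 3·2, 6 ≤ 24, hence Positive. 12 — 12 = 3·4, 12 ≤ 24, hence Positive. 16 — 16 = 3·5 + 1, 16 ≤ 24, hence Negative. 21 — 21 = 3·7, 21 ≤ 24, hence Positive.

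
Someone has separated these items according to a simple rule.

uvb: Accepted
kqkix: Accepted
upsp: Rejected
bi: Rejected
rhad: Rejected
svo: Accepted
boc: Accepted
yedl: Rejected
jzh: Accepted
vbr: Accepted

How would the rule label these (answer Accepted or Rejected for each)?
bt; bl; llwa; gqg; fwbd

Rejected, Rejected, Rejected, Accepted, Rejected

'Accepted' ⟺ odd length.
bt: length 2 — does not satisfy this, so Rejected.
bl: length 2 — does not satisfy this, so Rejected.
llwa: length 4 — does not satisfy this, so Rejected.
gqg: length 3 — passes, so Accepted.
fwbd: length 4 — does not satisfy this, so Rejected.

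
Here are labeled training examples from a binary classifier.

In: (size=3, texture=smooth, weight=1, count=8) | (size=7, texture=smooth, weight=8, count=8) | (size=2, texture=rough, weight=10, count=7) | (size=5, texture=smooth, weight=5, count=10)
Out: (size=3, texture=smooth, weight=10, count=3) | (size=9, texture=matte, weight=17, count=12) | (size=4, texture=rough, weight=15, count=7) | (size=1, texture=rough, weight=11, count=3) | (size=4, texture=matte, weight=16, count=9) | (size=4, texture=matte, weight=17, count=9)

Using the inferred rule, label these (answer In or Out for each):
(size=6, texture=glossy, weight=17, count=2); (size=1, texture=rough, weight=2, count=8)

Out, In

Rule: count ≥ 7 AND weight ≤ 10. This holds for each 'In' example and fails for each 'Out' one.
(size=6, texture=glossy, weight=17, count=2): Out (count = 2, weight = 17).
(size=1, texture=rough, weight=2, count=8): In (count = 8, weight = 2).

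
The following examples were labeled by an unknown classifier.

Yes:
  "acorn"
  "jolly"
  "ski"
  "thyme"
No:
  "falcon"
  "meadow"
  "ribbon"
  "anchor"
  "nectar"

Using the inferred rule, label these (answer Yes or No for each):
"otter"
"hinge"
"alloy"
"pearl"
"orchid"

Every 'Yes' example satisfies: odd length. None of the 'No' examples do.

Yes, Yes, Yes, Yes, No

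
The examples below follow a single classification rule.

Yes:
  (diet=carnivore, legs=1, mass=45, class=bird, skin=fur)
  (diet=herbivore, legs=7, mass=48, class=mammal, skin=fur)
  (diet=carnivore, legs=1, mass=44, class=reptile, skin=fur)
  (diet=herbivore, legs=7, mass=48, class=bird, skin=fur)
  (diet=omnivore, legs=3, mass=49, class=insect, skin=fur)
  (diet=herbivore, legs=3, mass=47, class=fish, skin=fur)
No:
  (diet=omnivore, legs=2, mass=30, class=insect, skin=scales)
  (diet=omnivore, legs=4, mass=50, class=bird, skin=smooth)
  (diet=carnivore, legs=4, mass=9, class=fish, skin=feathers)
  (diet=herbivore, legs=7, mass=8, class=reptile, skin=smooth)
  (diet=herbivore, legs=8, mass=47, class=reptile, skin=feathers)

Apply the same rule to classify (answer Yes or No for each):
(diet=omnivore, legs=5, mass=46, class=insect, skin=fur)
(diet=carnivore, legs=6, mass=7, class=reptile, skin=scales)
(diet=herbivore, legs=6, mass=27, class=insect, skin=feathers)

Yes, No, No

A rule that fits every label: skin is fur — true of each 'Yes' example, false of each 'No' one.
(diet=omnivore, legs=5, mass=46, class=insect, skin=fur): Yes (skin is fur). (diet=carnivore, legs=6, mass=7, class=reptile, skin=scales): No (skin is scales). (diet=herbivore, legs=6, mass=27, class=insect, skin=feathers): No (skin is feathers).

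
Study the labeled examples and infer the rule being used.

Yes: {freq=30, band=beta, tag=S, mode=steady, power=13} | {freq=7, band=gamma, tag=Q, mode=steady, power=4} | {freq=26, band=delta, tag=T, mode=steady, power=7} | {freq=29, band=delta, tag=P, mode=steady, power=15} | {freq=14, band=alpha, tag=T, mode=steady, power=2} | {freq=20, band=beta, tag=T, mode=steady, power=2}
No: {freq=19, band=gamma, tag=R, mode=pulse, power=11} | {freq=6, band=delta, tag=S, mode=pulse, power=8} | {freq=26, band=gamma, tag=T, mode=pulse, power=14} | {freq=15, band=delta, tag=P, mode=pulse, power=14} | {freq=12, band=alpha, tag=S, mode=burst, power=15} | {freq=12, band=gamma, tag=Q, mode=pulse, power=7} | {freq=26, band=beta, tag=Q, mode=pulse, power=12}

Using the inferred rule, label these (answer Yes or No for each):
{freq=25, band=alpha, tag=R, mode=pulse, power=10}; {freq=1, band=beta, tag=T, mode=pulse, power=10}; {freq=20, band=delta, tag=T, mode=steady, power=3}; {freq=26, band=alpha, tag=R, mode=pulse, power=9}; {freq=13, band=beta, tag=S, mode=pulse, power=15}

The common property of the 'Yes' items is: mode is steady. No 'No' item has it.
{freq=25, band=alpha, tag=R, mode=pulse, power=10}: mode is pulse — fails this test, so No.
{freq=1, band=beta, tag=T, mode=pulse, power=10}: mode is pulse — fails this test, so No.
{freq=20, band=delta, tag=T, mode=steady, power=3}: mode is steady — matches, so Yes.
{freq=26, band=alpha, tag=R, mode=pulse, power=9}: mode is pulse — fails this test, so No.
{freq=13, band=beta, tag=S, mode=pulse, power=15}: mode is pulse — fails this test, so No.

No, No, Yes, No, No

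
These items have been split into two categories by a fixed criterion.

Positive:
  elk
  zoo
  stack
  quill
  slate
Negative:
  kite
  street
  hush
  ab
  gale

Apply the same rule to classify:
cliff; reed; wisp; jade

Positive, Negative, Negative, Negative

All 'Positive' examples share one property — odd length — and every 'Negative' example lacks it.
cliff — length 5, hence Positive.
reed — length 4, hence Negative.
wisp — length 4, hence Negative.
jade — length 4, hence Negative.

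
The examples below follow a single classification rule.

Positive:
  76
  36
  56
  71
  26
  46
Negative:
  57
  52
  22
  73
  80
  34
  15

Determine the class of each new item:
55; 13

One predicate separates the groups cleanly: ≡ 1 (mod 5).
Negative: 55, since 55 mod 5 = 0.
Negative: 13, since 13 mod 5 = 3.

Negative, Negative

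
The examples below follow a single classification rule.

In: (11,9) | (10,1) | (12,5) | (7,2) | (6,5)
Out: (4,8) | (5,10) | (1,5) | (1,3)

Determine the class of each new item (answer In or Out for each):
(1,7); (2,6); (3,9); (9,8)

Out, Out, Out, In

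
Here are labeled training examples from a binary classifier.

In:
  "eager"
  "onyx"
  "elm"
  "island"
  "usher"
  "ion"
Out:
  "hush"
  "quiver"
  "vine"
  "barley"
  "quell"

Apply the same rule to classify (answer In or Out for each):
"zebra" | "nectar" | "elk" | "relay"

'In' ⟺ starts with a vowel.
"zebra" — starts with 'z', hence Out.
"nectar" — starts with 'n', hence Out.
"elk" — starts with 'e', hence In.
"relay" — starts with 'r', hence Out.

Out, Out, In, Out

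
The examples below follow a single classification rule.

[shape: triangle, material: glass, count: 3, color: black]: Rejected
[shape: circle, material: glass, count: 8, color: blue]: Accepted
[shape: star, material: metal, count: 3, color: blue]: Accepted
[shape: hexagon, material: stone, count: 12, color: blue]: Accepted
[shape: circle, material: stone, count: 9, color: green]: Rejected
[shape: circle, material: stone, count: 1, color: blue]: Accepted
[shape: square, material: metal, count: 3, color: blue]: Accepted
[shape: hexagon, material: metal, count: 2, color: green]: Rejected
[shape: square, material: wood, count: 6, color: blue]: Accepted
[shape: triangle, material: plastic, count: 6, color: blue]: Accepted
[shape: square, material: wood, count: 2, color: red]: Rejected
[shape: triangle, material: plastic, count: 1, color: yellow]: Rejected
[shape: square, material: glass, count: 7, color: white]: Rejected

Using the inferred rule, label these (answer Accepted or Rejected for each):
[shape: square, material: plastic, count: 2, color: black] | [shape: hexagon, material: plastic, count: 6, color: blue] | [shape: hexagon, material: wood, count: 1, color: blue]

The distinguishing property — color is blue — holds for all the 'Accepted' cases and none of the 'Rejected' cases.
[shape: square, material: plastic, count: 2, color: black] → color is black → Rejected.
[shape: hexagon, material: plastic, count: 6, color: blue] → color is blue → Accepted.
[shape: hexagon, material: wood, count: 1, color: blue] → color is blue → Accepted.

Rejected, Accepted, Accepted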